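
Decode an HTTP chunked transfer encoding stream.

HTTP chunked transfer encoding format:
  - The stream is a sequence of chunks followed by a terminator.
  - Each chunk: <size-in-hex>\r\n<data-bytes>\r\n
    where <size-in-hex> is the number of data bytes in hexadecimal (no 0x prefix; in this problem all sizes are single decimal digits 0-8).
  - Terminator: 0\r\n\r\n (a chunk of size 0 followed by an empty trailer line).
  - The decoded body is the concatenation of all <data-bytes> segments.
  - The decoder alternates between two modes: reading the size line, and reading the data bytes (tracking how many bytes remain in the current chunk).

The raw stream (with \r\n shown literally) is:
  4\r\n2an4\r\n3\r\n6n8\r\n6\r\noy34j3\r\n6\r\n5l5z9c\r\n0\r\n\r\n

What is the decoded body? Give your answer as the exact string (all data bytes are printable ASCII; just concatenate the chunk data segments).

Chunk 1: stream[0..1]='4' size=0x4=4, data at stream[3..7]='2an4' -> body[0..4], body so far='2an4'
Chunk 2: stream[9..10]='3' size=0x3=3, data at stream[12..15]='6n8' -> body[4..7], body so far='2an46n8'
Chunk 3: stream[17..18]='6' size=0x6=6, data at stream[20..26]='oy34j3' -> body[7..13], body so far='2an46n8oy34j3'
Chunk 4: stream[28..29]='6' size=0x6=6, data at stream[31..37]='5l5z9c' -> body[13..19], body so far='2an46n8oy34j35l5z9c'
Chunk 5: stream[39..40]='0' size=0 (terminator). Final body='2an46n8oy34j35l5z9c' (19 bytes)

Answer: 2an46n8oy34j35l5z9c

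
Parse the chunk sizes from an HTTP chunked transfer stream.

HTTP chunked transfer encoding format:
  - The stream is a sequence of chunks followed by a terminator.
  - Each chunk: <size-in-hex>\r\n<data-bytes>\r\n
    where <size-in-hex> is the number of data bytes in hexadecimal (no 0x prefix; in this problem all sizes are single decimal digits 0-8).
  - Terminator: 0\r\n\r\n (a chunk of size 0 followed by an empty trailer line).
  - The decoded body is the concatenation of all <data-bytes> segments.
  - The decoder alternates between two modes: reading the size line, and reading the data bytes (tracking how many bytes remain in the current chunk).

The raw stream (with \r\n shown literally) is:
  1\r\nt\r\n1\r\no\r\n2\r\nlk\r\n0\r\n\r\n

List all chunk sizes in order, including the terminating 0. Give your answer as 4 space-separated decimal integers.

Chunk 1: stream[0..1]='1' size=0x1=1, data at stream[3..4]='t' -> body[0..1], body so far='t'
Chunk 2: stream[6..7]='1' size=0x1=1, data at stream[9..10]='o' -> body[1..2], body so far='to'
Chunk 3: stream[12..13]='2' size=0x2=2, data at stream[15..17]='lk' -> body[2..4], body so far='tolk'
Chunk 4: stream[19..20]='0' size=0 (terminator). Final body='tolk' (4 bytes)

Answer: 1 1 2 0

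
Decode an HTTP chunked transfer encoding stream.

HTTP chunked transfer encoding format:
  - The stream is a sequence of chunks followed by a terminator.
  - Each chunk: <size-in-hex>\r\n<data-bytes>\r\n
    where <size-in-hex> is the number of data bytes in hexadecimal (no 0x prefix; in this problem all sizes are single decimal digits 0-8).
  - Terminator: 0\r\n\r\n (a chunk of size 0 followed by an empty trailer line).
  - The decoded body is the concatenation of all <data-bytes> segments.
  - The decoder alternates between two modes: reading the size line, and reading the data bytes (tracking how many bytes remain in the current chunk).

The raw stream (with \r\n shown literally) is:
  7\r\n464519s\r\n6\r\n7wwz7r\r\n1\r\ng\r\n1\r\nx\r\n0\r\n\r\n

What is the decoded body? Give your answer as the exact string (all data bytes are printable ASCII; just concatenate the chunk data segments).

Chunk 1: stream[0..1]='7' size=0x7=7, data at stream[3..10]='464519s' -> body[0..7], body so far='464519s'
Chunk 2: stream[12..13]='6' size=0x6=6, data at stream[15..21]='7wwz7r' -> body[7..13], body so far='464519s7wwz7r'
Chunk 3: stream[23..24]='1' size=0x1=1, data at stream[26..27]='g' -> body[13..14], body so far='464519s7wwz7rg'
Chunk 4: stream[29..30]='1' size=0x1=1, data at stream[32..33]='x' -> body[14..15], body so far='464519s7wwz7rgx'
Chunk 5: stream[35..36]='0' size=0 (terminator). Final body='464519s7wwz7rgx' (15 bytes)

Answer: 464519s7wwz7rgx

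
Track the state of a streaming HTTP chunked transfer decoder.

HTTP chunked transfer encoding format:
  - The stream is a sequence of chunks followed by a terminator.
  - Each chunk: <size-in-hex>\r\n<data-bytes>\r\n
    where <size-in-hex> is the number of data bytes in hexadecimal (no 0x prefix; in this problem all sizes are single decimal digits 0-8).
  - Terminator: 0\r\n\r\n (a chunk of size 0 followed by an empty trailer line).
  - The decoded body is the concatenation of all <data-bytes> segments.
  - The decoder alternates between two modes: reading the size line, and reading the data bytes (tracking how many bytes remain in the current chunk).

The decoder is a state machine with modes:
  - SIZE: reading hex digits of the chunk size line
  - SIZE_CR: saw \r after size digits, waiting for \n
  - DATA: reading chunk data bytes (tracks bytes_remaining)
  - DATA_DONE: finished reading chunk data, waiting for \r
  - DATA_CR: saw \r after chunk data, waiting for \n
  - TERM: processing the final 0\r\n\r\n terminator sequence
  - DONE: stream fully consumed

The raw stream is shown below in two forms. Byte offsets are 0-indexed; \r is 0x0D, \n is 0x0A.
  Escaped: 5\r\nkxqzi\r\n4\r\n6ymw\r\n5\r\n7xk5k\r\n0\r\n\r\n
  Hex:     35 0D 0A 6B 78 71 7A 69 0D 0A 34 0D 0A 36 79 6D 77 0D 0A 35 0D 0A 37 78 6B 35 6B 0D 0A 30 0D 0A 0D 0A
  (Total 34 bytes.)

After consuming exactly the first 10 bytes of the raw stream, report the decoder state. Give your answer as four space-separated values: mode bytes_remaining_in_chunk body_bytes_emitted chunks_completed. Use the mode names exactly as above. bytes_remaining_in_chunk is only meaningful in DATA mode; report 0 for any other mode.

Byte 0 = '5': mode=SIZE remaining=0 emitted=0 chunks_done=0
Byte 1 = 0x0D: mode=SIZE_CR remaining=0 emitted=0 chunks_done=0
Byte 2 = 0x0A: mode=DATA remaining=5 emitted=0 chunks_done=0
Byte 3 = 'k': mode=DATA remaining=4 emitted=1 chunks_done=0
Byte 4 = 'x': mode=DATA remaining=3 emitted=2 chunks_done=0
Byte 5 = 'q': mode=DATA remaining=2 emitted=3 chunks_done=0
Byte 6 = 'z': mode=DATA remaining=1 emitted=4 chunks_done=0
Byte 7 = 'i': mode=DATA_DONE remaining=0 emitted=5 chunks_done=0
Byte 8 = 0x0D: mode=DATA_CR remaining=0 emitted=5 chunks_done=0
Byte 9 = 0x0A: mode=SIZE remaining=0 emitted=5 chunks_done=1

Answer: SIZE 0 5 1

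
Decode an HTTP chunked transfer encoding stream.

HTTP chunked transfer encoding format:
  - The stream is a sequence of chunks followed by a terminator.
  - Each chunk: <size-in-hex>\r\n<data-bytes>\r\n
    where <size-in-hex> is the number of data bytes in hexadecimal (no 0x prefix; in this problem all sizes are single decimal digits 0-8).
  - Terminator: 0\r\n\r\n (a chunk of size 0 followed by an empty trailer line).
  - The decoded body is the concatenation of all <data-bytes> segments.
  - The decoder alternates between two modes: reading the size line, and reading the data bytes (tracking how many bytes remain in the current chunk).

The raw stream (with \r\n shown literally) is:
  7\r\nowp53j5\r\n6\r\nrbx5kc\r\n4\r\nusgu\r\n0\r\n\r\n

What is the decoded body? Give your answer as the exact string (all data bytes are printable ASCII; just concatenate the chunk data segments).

Chunk 1: stream[0..1]='7' size=0x7=7, data at stream[3..10]='owp53j5' -> body[0..7], body so far='owp53j5'
Chunk 2: stream[12..13]='6' size=0x6=6, data at stream[15..21]='rbx5kc' -> body[7..13], body so far='owp53j5rbx5kc'
Chunk 3: stream[23..24]='4' size=0x4=4, data at stream[26..30]='usgu' -> body[13..17], body so far='owp53j5rbx5kcusgu'
Chunk 4: stream[32..33]='0' size=0 (terminator). Final body='owp53j5rbx5kcusgu' (17 bytes)

Answer: owp53j5rbx5kcusgu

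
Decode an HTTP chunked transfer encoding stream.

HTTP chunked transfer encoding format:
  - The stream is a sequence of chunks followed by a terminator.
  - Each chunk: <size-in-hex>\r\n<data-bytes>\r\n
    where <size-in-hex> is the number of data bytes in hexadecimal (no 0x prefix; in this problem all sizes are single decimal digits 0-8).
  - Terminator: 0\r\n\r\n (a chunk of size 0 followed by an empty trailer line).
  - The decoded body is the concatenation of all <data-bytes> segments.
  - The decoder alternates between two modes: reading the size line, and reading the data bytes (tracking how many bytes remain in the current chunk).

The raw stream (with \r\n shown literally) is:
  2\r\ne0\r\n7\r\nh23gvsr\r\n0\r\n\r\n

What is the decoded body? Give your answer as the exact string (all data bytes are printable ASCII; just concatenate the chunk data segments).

Answer: e0h23gvsr

Derivation:
Chunk 1: stream[0..1]='2' size=0x2=2, data at stream[3..5]='e0' -> body[0..2], body so far='e0'
Chunk 2: stream[7..8]='7' size=0x7=7, data at stream[10..17]='h23gvsr' -> body[2..9], body so far='e0h23gvsr'
Chunk 3: stream[19..20]='0' size=0 (terminator). Final body='e0h23gvsr' (9 bytes)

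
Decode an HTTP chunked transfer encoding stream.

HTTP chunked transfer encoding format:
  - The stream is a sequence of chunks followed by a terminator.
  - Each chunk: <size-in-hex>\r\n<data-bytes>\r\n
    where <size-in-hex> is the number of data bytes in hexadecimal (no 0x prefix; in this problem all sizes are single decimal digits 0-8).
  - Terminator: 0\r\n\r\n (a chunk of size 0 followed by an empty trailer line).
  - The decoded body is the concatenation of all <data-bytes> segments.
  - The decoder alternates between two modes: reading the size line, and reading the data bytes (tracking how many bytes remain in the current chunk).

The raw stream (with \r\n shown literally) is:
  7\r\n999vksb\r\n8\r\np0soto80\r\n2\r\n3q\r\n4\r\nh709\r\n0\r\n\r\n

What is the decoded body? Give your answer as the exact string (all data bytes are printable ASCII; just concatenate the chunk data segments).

Chunk 1: stream[0..1]='7' size=0x7=7, data at stream[3..10]='999vksb' -> body[0..7], body so far='999vksb'
Chunk 2: stream[12..13]='8' size=0x8=8, data at stream[15..23]='p0soto80' -> body[7..15], body so far='999vksbp0soto80'
Chunk 3: stream[25..26]='2' size=0x2=2, data at stream[28..30]='3q' -> body[15..17], body so far='999vksbp0soto803q'
Chunk 4: stream[32..33]='4' size=0x4=4, data at stream[35..39]='h709' -> body[17..21], body so far='999vksbp0soto803qh709'
Chunk 5: stream[41..42]='0' size=0 (terminator). Final body='999vksbp0soto803qh709' (21 bytes)

Answer: 999vksbp0soto803qh709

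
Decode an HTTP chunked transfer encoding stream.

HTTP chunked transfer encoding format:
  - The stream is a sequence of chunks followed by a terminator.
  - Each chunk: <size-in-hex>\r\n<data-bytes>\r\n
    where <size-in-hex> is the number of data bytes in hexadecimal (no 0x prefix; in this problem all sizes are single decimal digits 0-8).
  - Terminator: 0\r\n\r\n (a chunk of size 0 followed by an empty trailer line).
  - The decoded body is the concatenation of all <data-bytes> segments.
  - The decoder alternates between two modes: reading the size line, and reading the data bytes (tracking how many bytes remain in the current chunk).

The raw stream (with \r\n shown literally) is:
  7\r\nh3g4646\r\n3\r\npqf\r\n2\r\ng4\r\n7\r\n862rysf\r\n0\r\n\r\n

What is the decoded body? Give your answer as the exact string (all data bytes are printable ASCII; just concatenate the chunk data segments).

Chunk 1: stream[0..1]='7' size=0x7=7, data at stream[3..10]='h3g4646' -> body[0..7], body so far='h3g4646'
Chunk 2: stream[12..13]='3' size=0x3=3, data at stream[15..18]='pqf' -> body[7..10], body so far='h3g4646pqf'
Chunk 3: stream[20..21]='2' size=0x2=2, data at stream[23..25]='g4' -> body[10..12], body so far='h3g4646pqfg4'
Chunk 4: stream[27..28]='7' size=0x7=7, data at stream[30..37]='862rysf' -> body[12..19], body so far='h3g4646pqfg4862rysf'
Chunk 5: stream[39..40]='0' size=0 (terminator). Final body='h3g4646pqfg4862rysf' (19 bytes)

Answer: h3g4646pqfg4862rysf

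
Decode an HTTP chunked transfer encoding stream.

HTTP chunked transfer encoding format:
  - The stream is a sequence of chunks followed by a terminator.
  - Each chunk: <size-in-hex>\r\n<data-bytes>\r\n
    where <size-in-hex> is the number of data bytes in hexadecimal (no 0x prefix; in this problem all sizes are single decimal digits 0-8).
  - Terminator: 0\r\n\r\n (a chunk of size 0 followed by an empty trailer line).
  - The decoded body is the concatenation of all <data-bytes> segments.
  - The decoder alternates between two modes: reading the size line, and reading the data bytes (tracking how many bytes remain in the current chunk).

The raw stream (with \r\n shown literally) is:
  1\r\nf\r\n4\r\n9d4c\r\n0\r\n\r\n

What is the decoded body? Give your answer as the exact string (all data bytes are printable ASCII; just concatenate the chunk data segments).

Chunk 1: stream[0..1]='1' size=0x1=1, data at stream[3..4]='f' -> body[0..1], body so far='f'
Chunk 2: stream[6..7]='4' size=0x4=4, data at stream[9..13]='9d4c' -> body[1..5], body so far='f9d4c'
Chunk 3: stream[15..16]='0' size=0 (terminator). Final body='f9d4c' (5 bytes)

Answer: f9d4c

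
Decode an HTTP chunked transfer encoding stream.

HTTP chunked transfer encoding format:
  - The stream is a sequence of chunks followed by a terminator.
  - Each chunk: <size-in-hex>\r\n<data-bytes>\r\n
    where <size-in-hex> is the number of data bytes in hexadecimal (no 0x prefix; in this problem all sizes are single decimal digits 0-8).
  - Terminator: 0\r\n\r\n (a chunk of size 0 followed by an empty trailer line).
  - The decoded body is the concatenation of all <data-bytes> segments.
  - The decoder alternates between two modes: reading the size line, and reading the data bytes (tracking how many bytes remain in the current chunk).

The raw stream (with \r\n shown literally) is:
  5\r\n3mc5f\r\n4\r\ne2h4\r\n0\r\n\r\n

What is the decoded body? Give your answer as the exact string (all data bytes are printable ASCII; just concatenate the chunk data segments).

Answer: 3mc5fe2h4

Derivation:
Chunk 1: stream[0..1]='5' size=0x5=5, data at stream[3..8]='3mc5f' -> body[0..5], body so far='3mc5f'
Chunk 2: stream[10..11]='4' size=0x4=4, data at stream[13..17]='e2h4' -> body[5..9], body so far='3mc5fe2h4'
Chunk 3: stream[19..20]='0' size=0 (terminator). Final body='3mc5fe2h4' (9 bytes)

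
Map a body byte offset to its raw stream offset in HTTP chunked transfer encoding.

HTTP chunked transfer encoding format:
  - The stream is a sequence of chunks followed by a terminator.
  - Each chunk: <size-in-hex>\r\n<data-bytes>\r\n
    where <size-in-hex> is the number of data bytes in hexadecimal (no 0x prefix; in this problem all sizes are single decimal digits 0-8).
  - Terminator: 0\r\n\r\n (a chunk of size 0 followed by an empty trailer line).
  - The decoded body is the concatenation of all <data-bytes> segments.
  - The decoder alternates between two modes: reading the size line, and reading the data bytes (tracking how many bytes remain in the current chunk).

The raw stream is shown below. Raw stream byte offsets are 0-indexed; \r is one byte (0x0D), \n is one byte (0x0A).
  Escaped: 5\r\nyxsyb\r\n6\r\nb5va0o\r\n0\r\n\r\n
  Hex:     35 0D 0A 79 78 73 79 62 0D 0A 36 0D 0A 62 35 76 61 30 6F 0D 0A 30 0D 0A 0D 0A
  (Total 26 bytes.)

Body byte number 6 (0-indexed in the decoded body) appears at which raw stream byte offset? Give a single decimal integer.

Chunk 1: stream[0..1]='5' size=0x5=5, data at stream[3..8]='yxsyb' -> body[0..5], body so far='yxsyb'
Chunk 2: stream[10..11]='6' size=0x6=6, data at stream[13..19]='b5va0o' -> body[5..11], body so far='yxsybb5va0o'
Chunk 3: stream[21..22]='0' size=0 (terminator). Final body='yxsybb5va0o' (11 bytes)
Body byte 6 at stream offset 14

Answer: 14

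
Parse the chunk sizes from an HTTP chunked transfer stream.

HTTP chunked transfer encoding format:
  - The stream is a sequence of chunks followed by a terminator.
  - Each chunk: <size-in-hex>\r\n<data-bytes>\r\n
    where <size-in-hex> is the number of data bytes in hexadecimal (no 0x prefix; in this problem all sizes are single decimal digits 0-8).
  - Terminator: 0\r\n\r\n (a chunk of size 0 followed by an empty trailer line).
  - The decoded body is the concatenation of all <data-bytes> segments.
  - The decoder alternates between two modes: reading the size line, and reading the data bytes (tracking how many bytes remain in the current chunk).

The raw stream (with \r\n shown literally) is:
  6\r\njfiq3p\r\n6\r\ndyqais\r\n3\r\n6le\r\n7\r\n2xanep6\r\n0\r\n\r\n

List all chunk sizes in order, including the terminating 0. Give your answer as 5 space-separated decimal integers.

Answer: 6 6 3 7 0

Derivation:
Chunk 1: stream[0..1]='6' size=0x6=6, data at stream[3..9]='jfiq3p' -> body[0..6], body so far='jfiq3p'
Chunk 2: stream[11..12]='6' size=0x6=6, data at stream[14..20]='dyqais' -> body[6..12], body so far='jfiq3pdyqais'
Chunk 3: stream[22..23]='3' size=0x3=3, data at stream[25..28]='6le' -> body[12..15], body so far='jfiq3pdyqais6le'
Chunk 4: stream[30..31]='7' size=0x7=7, data at stream[33..40]='2xanep6' -> body[15..22], body so far='jfiq3pdyqais6le2xanep6'
Chunk 5: stream[42..43]='0' size=0 (terminator). Final body='jfiq3pdyqais6le2xanep6' (22 bytes)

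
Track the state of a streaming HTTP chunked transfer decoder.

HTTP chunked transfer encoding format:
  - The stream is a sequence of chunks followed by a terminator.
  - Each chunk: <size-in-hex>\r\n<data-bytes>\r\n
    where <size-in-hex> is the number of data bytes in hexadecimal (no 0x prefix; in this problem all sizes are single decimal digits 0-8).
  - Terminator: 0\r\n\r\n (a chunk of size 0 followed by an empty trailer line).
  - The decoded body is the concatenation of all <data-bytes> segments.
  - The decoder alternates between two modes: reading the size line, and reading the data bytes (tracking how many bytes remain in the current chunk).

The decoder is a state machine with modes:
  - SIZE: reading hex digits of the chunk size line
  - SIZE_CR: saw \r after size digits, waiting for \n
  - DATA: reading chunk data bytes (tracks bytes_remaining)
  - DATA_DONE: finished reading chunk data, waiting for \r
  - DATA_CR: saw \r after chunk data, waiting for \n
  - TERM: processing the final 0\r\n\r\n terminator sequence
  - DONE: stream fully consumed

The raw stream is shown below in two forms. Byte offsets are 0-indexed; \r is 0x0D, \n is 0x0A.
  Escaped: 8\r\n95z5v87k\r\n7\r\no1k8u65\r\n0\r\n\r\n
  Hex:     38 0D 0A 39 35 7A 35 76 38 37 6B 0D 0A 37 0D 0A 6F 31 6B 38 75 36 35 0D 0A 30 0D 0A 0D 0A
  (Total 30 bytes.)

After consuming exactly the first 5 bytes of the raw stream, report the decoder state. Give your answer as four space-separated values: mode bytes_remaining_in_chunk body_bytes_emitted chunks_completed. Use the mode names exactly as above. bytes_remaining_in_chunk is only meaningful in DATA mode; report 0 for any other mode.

Byte 0 = '8': mode=SIZE remaining=0 emitted=0 chunks_done=0
Byte 1 = 0x0D: mode=SIZE_CR remaining=0 emitted=0 chunks_done=0
Byte 2 = 0x0A: mode=DATA remaining=8 emitted=0 chunks_done=0
Byte 3 = '9': mode=DATA remaining=7 emitted=1 chunks_done=0
Byte 4 = '5': mode=DATA remaining=6 emitted=2 chunks_done=0

Answer: DATA 6 2 0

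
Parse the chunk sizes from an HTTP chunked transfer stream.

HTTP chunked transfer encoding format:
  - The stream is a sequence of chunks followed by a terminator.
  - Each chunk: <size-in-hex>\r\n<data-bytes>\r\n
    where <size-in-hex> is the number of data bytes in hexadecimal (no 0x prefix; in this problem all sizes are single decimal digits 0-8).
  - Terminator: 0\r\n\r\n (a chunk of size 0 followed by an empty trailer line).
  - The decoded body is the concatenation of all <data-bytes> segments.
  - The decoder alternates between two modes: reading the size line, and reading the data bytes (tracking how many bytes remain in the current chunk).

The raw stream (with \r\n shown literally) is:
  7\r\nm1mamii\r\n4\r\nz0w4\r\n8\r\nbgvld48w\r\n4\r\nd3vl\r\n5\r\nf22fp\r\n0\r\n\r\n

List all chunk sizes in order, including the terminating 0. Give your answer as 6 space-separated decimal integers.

Chunk 1: stream[0..1]='7' size=0x7=7, data at stream[3..10]='m1mamii' -> body[0..7], body so far='m1mamii'
Chunk 2: stream[12..13]='4' size=0x4=4, data at stream[15..19]='z0w4' -> body[7..11], body so far='m1mamiiz0w4'
Chunk 3: stream[21..22]='8' size=0x8=8, data at stream[24..32]='bgvld48w' -> body[11..19], body so far='m1mamiiz0w4bgvld48w'
Chunk 4: stream[34..35]='4' size=0x4=4, data at stream[37..41]='d3vl' -> body[19..23], body so far='m1mamiiz0w4bgvld48wd3vl'
Chunk 5: stream[43..44]='5' size=0x5=5, data at stream[46..51]='f22fp' -> body[23..28], body so far='m1mamiiz0w4bgvld48wd3vlf22fp'
Chunk 6: stream[53..54]='0' size=0 (terminator). Final body='m1mamiiz0w4bgvld48wd3vlf22fp' (28 bytes)

Answer: 7 4 8 4 5 0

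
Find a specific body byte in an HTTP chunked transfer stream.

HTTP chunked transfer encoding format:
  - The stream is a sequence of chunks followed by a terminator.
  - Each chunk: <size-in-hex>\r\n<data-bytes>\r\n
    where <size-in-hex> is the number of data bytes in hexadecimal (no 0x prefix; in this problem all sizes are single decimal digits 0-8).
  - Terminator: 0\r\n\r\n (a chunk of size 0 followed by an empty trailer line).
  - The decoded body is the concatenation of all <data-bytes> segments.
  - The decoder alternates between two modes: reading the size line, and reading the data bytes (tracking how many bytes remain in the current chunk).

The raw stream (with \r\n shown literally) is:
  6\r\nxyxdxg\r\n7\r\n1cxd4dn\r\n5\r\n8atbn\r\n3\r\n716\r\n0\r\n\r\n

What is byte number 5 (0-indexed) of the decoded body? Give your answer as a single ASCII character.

Answer: g

Derivation:
Chunk 1: stream[0..1]='6' size=0x6=6, data at stream[3..9]='xyxdxg' -> body[0..6], body so far='xyxdxg'
Chunk 2: stream[11..12]='7' size=0x7=7, data at stream[14..21]='1cxd4dn' -> body[6..13], body so far='xyxdxg1cxd4dn'
Chunk 3: stream[23..24]='5' size=0x5=5, data at stream[26..31]='8atbn' -> body[13..18], body so far='xyxdxg1cxd4dn8atbn'
Chunk 4: stream[33..34]='3' size=0x3=3, data at stream[36..39]='716' -> body[18..21], body so far='xyxdxg1cxd4dn8atbn716'
Chunk 5: stream[41..42]='0' size=0 (terminator). Final body='xyxdxg1cxd4dn8atbn716' (21 bytes)
Body byte 5 = 'g'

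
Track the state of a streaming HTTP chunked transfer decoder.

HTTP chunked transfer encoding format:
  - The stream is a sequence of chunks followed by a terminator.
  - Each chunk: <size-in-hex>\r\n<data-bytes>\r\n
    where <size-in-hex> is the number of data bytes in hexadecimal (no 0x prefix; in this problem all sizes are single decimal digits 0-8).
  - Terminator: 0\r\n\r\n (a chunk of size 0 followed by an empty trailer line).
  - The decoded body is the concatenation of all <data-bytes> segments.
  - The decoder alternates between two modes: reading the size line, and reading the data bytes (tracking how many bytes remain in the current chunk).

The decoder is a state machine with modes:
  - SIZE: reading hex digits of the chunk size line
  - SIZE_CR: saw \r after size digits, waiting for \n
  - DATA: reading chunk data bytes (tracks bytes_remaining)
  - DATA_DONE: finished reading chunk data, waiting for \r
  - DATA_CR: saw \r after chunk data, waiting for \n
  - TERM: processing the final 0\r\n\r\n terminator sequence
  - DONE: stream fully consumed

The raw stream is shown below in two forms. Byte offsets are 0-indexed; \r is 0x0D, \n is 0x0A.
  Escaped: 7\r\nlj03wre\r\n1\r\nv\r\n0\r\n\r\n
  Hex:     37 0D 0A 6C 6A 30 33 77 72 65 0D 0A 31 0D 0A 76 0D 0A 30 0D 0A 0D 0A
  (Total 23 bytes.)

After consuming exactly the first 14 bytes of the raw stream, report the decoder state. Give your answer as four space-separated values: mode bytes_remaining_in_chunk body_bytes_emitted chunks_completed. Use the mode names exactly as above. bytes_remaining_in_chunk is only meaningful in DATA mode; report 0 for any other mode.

Byte 0 = '7': mode=SIZE remaining=0 emitted=0 chunks_done=0
Byte 1 = 0x0D: mode=SIZE_CR remaining=0 emitted=0 chunks_done=0
Byte 2 = 0x0A: mode=DATA remaining=7 emitted=0 chunks_done=0
Byte 3 = 'l': mode=DATA remaining=6 emitted=1 chunks_done=0
Byte 4 = 'j': mode=DATA remaining=5 emitted=2 chunks_done=0
Byte 5 = '0': mode=DATA remaining=4 emitted=3 chunks_done=0
Byte 6 = '3': mode=DATA remaining=3 emitted=4 chunks_done=0
Byte 7 = 'w': mode=DATA remaining=2 emitted=5 chunks_done=0
Byte 8 = 'r': mode=DATA remaining=1 emitted=6 chunks_done=0
Byte 9 = 'e': mode=DATA_DONE remaining=0 emitted=7 chunks_done=0
Byte 10 = 0x0D: mode=DATA_CR remaining=0 emitted=7 chunks_done=0
Byte 11 = 0x0A: mode=SIZE remaining=0 emitted=7 chunks_done=1
Byte 12 = '1': mode=SIZE remaining=0 emitted=7 chunks_done=1
Byte 13 = 0x0D: mode=SIZE_CR remaining=0 emitted=7 chunks_done=1

Answer: SIZE_CR 0 7 1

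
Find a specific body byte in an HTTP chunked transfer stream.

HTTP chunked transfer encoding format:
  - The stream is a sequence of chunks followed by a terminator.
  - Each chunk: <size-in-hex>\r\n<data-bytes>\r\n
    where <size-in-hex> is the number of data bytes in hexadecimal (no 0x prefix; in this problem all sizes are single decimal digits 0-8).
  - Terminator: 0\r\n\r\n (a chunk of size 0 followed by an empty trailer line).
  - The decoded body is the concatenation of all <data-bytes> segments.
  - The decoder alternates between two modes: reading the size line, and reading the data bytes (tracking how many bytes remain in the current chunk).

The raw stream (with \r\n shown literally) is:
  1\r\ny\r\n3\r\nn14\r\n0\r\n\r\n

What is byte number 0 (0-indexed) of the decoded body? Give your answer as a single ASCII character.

Chunk 1: stream[0..1]='1' size=0x1=1, data at stream[3..4]='y' -> body[0..1], body so far='y'
Chunk 2: stream[6..7]='3' size=0x3=3, data at stream[9..12]='n14' -> body[1..4], body so far='yn14'
Chunk 3: stream[14..15]='0' size=0 (terminator). Final body='yn14' (4 bytes)
Body byte 0 = 'y'

Answer: y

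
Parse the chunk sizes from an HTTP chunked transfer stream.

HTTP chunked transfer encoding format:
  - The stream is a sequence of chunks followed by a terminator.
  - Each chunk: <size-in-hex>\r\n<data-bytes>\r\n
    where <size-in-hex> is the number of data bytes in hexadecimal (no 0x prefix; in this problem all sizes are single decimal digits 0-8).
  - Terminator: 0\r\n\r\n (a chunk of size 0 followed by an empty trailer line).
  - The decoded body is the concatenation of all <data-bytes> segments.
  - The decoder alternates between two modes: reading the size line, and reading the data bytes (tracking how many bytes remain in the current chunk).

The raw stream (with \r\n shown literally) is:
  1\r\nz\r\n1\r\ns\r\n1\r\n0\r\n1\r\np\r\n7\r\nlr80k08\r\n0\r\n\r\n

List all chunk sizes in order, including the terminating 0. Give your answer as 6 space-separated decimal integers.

Chunk 1: stream[0..1]='1' size=0x1=1, data at stream[3..4]='z' -> body[0..1], body so far='z'
Chunk 2: stream[6..7]='1' size=0x1=1, data at stream[9..10]='s' -> body[1..2], body so far='zs'
Chunk 3: stream[12..13]='1' size=0x1=1, data at stream[15..16]='0' -> body[2..3], body so far='zs0'
Chunk 4: stream[18..19]='1' size=0x1=1, data at stream[21..22]='p' -> body[3..4], body so far='zs0p'
Chunk 5: stream[24..25]='7' size=0x7=7, data at stream[27..34]='lr80k08' -> body[4..11], body so far='zs0plr80k08'
Chunk 6: stream[36..37]='0' size=0 (terminator). Final body='zs0plr80k08' (11 bytes)

Answer: 1 1 1 1 7 0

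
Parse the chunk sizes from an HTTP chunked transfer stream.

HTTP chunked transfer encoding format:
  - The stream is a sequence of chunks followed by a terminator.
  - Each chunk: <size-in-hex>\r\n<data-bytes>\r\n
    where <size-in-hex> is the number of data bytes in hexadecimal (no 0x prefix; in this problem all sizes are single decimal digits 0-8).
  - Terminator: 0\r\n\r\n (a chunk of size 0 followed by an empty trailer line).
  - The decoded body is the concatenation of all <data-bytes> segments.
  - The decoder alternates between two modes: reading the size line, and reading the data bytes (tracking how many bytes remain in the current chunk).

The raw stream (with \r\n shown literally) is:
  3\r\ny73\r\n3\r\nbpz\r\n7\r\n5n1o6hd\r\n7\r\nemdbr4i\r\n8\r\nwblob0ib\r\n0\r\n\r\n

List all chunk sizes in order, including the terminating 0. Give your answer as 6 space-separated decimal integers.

Chunk 1: stream[0..1]='3' size=0x3=3, data at stream[3..6]='y73' -> body[0..3], body so far='y73'
Chunk 2: stream[8..9]='3' size=0x3=3, data at stream[11..14]='bpz' -> body[3..6], body so far='y73bpz'
Chunk 3: stream[16..17]='7' size=0x7=7, data at stream[19..26]='5n1o6hd' -> body[6..13], body so far='y73bpz5n1o6hd'
Chunk 4: stream[28..29]='7' size=0x7=7, data at stream[31..38]='emdbr4i' -> body[13..20], body so far='y73bpz5n1o6hdemdbr4i'
Chunk 5: stream[40..41]='8' size=0x8=8, data at stream[43..51]='wblob0ib' -> body[20..28], body so far='y73bpz5n1o6hdemdbr4iwblob0ib'
Chunk 6: stream[53..54]='0' size=0 (terminator). Final body='y73bpz5n1o6hdemdbr4iwblob0ib' (28 bytes)

Answer: 3 3 7 7 8 0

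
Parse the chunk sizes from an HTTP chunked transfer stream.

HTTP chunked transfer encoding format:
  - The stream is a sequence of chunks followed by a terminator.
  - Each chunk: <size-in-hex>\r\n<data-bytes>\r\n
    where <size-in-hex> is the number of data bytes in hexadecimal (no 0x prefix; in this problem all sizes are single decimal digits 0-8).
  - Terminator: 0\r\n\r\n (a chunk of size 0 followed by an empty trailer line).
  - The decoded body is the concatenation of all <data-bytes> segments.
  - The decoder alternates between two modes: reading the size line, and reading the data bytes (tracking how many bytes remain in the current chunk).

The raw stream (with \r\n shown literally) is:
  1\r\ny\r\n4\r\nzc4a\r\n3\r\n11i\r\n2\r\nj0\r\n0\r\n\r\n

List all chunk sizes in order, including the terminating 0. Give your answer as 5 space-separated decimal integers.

Answer: 1 4 3 2 0

Derivation:
Chunk 1: stream[0..1]='1' size=0x1=1, data at stream[3..4]='y' -> body[0..1], body so far='y'
Chunk 2: stream[6..7]='4' size=0x4=4, data at stream[9..13]='zc4a' -> body[1..5], body so far='yzc4a'
Chunk 3: stream[15..16]='3' size=0x3=3, data at stream[18..21]='11i' -> body[5..8], body so far='yzc4a11i'
Chunk 4: stream[23..24]='2' size=0x2=2, data at stream[26..28]='j0' -> body[8..10], body so far='yzc4a11ij0'
Chunk 5: stream[30..31]='0' size=0 (terminator). Final body='yzc4a11ij0' (10 bytes)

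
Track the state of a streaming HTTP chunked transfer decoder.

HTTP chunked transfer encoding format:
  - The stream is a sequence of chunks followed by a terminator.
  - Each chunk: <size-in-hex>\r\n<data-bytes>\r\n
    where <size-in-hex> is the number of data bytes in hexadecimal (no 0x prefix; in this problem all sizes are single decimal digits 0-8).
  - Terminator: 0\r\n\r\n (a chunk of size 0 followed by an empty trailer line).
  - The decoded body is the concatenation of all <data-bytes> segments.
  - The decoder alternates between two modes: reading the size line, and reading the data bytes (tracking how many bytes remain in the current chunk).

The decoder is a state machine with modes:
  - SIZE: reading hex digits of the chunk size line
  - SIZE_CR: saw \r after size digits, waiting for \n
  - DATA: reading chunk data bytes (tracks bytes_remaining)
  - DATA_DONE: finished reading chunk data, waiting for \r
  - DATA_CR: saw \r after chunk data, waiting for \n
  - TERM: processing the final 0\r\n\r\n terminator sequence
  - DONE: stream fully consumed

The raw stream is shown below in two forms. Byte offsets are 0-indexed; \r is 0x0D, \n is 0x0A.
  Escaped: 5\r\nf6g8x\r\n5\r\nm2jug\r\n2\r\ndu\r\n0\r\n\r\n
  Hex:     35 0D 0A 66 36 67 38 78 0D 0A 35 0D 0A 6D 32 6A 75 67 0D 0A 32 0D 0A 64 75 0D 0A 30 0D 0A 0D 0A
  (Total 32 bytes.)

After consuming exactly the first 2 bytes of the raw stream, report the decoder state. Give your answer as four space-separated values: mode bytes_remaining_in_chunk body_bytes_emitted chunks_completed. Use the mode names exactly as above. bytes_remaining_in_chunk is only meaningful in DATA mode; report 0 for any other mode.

Answer: SIZE_CR 0 0 0

Derivation:
Byte 0 = '5': mode=SIZE remaining=0 emitted=0 chunks_done=0
Byte 1 = 0x0D: mode=SIZE_CR remaining=0 emitted=0 chunks_done=0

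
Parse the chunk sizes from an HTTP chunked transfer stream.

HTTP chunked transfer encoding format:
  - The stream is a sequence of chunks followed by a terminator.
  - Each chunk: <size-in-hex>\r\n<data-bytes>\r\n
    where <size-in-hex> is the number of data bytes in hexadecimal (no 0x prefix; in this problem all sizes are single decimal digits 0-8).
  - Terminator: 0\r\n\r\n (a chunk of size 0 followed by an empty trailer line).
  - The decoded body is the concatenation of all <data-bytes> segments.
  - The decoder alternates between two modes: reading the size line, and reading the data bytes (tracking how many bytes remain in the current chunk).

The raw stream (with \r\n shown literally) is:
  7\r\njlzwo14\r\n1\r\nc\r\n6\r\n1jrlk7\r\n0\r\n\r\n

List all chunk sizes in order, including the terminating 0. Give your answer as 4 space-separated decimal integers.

Chunk 1: stream[0..1]='7' size=0x7=7, data at stream[3..10]='jlzwo14' -> body[0..7], body so far='jlzwo14'
Chunk 2: stream[12..13]='1' size=0x1=1, data at stream[15..16]='c' -> body[7..8], body so far='jlzwo14c'
Chunk 3: stream[18..19]='6' size=0x6=6, data at stream[21..27]='1jrlk7' -> body[8..14], body so far='jlzwo14c1jrlk7'
Chunk 4: stream[29..30]='0' size=0 (terminator). Final body='jlzwo14c1jrlk7' (14 bytes)

Answer: 7 1 6 0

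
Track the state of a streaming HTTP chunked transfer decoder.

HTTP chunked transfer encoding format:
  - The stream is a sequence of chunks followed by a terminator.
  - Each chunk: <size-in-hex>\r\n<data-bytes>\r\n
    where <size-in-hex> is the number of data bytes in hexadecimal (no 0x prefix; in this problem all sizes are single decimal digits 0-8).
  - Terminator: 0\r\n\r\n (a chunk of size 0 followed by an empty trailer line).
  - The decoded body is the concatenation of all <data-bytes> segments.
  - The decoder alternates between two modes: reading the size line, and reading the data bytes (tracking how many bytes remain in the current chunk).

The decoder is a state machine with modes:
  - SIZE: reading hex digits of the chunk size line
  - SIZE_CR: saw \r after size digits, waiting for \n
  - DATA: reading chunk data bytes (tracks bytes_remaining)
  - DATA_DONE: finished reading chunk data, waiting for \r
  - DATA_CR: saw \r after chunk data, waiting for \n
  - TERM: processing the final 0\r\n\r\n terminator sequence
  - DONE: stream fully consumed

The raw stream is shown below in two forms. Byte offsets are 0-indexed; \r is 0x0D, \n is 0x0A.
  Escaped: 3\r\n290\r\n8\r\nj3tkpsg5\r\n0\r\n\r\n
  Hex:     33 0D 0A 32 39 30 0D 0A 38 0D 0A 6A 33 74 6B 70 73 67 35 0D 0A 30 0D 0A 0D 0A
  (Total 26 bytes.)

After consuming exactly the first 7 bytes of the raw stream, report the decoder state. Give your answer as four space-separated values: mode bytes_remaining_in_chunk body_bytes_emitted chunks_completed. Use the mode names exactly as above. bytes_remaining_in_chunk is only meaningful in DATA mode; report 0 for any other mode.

Answer: DATA_CR 0 3 0

Derivation:
Byte 0 = '3': mode=SIZE remaining=0 emitted=0 chunks_done=0
Byte 1 = 0x0D: mode=SIZE_CR remaining=0 emitted=0 chunks_done=0
Byte 2 = 0x0A: mode=DATA remaining=3 emitted=0 chunks_done=0
Byte 3 = '2': mode=DATA remaining=2 emitted=1 chunks_done=0
Byte 4 = '9': mode=DATA remaining=1 emitted=2 chunks_done=0
Byte 5 = '0': mode=DATA_DONE remaining=0 emitted=3 chunks_done=0
Byte 6 = 0x0D: mode=DATA_CR remaining=0 emitted=3 chunks_done=0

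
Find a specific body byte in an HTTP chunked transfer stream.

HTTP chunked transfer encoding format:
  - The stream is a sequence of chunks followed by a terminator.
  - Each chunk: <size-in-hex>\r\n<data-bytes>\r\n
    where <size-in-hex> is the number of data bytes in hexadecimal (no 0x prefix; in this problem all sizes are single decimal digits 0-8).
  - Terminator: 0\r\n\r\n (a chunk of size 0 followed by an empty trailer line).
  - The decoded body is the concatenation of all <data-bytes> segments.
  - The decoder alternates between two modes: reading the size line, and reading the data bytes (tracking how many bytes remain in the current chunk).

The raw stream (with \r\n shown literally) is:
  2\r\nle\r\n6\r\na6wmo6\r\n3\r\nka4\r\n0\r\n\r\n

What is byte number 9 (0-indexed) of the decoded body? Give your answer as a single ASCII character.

Chunk 1: stream[0..1]='2' size=0x2=2, data at stream[3..5]='le' -> body[0..2], body so far='le'
Chunk 2: stream[7..8]='6' size=0x6=6, data at stream[10..16]='a6wmo6' -> body[2..8], body so far='lea6wmo6'
Chunk 3: stream[18..19]='3' size=0x3=3, data at stream[21..24]='ka4' -> body[8..11], body so far='lea6wmo6ka4'
Chunk 4: stream[26..27]='0' size=0 (terminator). Final body='lea6wmo6ka4' (11 bytes)
Body byte 9 = 'a'

Answer: a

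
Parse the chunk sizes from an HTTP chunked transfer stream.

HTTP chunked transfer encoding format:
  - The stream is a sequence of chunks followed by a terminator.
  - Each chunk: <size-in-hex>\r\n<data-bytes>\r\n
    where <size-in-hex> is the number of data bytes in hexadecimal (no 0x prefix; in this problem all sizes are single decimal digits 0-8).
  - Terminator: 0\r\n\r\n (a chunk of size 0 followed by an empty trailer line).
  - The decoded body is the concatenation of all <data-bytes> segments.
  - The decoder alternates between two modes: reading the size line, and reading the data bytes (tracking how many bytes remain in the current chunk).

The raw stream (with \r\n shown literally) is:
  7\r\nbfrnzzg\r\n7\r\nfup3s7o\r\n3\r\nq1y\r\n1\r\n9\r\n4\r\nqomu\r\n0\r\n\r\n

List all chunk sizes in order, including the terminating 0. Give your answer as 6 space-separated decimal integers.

Answer: 7 7 3 1 4 0

Derivation:
Chunk 1: stream[0..1]='7' size=0x7=7, data at stream[3..10]='bfrnzzg' -> body[0..7], body so far='bfrnzzg'
Chunk 2: stream[12..13]='7' size=0x7=7, data at stream[15..22]='fup3s7o' -> body[7..14], body so far='bfrnzzgfup3s7o'
Chunk 3: stream[24..25]='3' size=0x3=3, data at stream[27..30]='q1y' -> body[14..17], body so far='bfrnzzgfup3s7oq1y'
Chunk 4: stream[32..33]='1' size=0x1=1, data at stream[35..36]='9' -> body[17..18], body so far='bfrnzzgfup3s7oq1y9'
Chunk 5: stream[38..39]='4' size=0x4=4, data at stream[41..45]='qomu' -> body[18..22], body so far='bfrnzzgfup3s7oq1y9qomu'
Chunk 6: stream[47..48]='0' size=0 (terminator). Final body='bfrnzzgfup3s7oq1y9qomu' (22 bytes)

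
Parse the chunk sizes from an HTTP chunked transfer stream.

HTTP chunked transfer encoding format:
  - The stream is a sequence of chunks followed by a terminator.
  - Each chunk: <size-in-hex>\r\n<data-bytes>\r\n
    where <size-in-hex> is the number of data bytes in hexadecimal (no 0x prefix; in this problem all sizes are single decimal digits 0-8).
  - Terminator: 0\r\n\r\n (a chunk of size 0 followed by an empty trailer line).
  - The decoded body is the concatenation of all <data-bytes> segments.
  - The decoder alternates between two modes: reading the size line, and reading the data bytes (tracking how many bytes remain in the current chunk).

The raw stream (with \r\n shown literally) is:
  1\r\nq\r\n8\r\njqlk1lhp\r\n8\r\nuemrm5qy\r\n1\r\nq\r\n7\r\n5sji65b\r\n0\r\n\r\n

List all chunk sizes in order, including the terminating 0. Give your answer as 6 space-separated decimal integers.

Answer: 1 8 8 1 7 0

Derivation:
Chunk 1: stream[0..1]='1' size=0x1=1, data at stream[3..4]='q' -> body[0..1], body so far='q'
Chunk 2: stream[6..7]='8' size=0x8=8, data at stream[9..17]='jqlk1lhp' -> body[1..9], body so far='qjqlk1lhp'
Chunk 3: stream[19..20]='8' size=0x8=8, data at stream[22..30]='uemrm5qy' -> body[9..17], body so far='qjqlk1lhpuemrm5qy'
Chunk 4: stream[32..33]='1' size=0x1=1, data at stream[35..36]='q' -> body[17..18], body so far='qjqlk1lhpuemrm5qyq'
Chunk 5: stream[38..39]='7' size=0x7=7, data at stream[41..48]='5sji65b' -> body[18..25], body so far='qjqlk1lhpuemrm5qyq5sji65b'
Chunk 6: stream[50..51]='0' size=0 (terminator). Final body='qjqlk1lhpuemrm5qyq5sji65b' (25 bytes)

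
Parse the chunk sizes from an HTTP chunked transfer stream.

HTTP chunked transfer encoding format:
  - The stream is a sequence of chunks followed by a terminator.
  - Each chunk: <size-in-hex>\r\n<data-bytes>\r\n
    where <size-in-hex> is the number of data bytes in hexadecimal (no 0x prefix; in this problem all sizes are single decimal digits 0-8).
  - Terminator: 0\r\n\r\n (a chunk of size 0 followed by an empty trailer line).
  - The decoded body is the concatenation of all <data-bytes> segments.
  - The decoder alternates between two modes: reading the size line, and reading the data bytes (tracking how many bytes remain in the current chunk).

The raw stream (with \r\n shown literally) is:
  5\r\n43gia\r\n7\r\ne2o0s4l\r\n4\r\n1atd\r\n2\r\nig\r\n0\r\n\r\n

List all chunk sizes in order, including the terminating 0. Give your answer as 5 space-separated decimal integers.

Answer: 5 7 4 2 0

Derivation:
Chunk 1: stream[0..1]='5' size=0x5=5, data at stream[3..8]='43gia' -> body[0..5], body so far='43gia'
Chunk 2: stream[10..11]='7' size=0x7=7, data at stream[13..20]='e2o0s4l' -> body[5..12], body so far='43giae2o0s4l'
Chunk 3: stream[22..23]='4' size=0x4=4, data at stream[25..29]='1atd' -> body[12..16], body so far='43giae2o0s4l1atd'
Chunk 4: stream[31..32]='2' size=0x2=2, data at stream[34..36]='ig' -> body[16..18], body so far='43giae2o0s4l1atdig'
Chunk 5: stream[38..39]='0' size=0 (terminator). Final body='43giae2o0s4l1atdig' (18 bytes)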